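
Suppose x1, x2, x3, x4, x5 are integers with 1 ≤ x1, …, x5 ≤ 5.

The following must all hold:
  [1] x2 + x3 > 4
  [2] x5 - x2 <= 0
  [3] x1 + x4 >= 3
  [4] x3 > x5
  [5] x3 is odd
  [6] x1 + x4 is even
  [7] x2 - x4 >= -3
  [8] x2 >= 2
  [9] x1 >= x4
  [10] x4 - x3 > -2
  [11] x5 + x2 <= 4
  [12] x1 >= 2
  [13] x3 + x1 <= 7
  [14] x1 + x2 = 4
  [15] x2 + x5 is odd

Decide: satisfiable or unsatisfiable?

Try x1 = 2, x2 = 2, x3 = 3, x4 = 2, x5 = 1.
Check constraint 1: x2 + x3 = 5; constraint 2: x5 - x2 = -1; constraint 3: x1 + x4 = 4. The remaining constraints are straightforward to verify.

Satisfiable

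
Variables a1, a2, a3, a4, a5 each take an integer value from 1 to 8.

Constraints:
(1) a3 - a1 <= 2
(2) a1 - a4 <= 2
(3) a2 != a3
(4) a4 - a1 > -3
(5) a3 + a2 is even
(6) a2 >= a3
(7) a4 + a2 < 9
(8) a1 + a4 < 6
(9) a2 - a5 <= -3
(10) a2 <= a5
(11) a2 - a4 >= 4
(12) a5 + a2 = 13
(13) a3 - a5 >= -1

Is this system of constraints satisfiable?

Constraints 1, 2, 9, 11, and 13 give a5 − a2 ≥ 3, a2 − a4 ≥ 4, a4 − a1 ≥ -2, a1 − a3 ≥ -2, a3 − a5 ≥ -1.
Adding all 5 inequalities: the left sides telescope to 0, and the right sides sum to 3 + 4 + (-2) + (-2) + (-1) = 2. So 0 ≥ 2, which is false.

Unsatisfiable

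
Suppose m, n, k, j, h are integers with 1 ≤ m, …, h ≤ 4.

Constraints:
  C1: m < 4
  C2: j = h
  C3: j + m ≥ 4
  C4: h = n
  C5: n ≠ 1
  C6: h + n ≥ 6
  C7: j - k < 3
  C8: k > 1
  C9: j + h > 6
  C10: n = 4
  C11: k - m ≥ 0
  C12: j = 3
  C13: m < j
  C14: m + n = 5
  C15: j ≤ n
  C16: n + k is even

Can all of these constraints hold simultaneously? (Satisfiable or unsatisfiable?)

Constraint 12 fixes j = 3 and constraint 10 fixes n = 4. Constraints 2 and 4 give j = h = n, so j = n. But 3 ≠ 4 — contradiction.

Unsatisfiable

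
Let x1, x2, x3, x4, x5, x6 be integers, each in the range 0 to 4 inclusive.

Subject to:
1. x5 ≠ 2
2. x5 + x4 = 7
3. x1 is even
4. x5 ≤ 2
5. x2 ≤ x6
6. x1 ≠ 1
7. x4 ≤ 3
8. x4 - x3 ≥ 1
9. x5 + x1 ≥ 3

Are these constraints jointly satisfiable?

From constraint 4: x5 ≤ 2. From constraint 7: x4 ≤ 3. Hence x5 + x4 ≤ 5. But constraint 2 requires x5 + x4 = 7, and 7 > 5. Contradiction.

Unsatisfiable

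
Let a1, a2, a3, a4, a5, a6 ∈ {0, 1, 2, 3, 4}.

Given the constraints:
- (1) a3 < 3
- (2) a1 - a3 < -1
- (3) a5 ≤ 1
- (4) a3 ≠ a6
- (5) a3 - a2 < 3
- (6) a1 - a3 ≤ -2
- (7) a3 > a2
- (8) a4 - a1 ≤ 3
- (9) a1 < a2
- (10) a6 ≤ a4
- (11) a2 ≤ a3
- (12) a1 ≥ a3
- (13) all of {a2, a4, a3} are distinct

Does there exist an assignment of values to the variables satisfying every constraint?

Constraints 7, 9, and 12 give a2 < a3, a3 ≤ a1, a1 < a2. Chaining: a2 < a3 ≤ a1 < a2, which forces a2 < a2 — impossible.

Unsatisfiable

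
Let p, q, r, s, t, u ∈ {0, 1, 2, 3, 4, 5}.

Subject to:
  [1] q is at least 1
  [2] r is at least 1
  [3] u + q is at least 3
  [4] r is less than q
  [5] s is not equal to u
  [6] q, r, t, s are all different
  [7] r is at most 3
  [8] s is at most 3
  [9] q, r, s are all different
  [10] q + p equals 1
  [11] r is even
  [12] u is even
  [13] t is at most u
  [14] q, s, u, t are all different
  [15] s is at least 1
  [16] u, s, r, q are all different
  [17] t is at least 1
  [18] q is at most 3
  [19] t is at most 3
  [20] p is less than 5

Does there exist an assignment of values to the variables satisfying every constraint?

Constraints 1, 2, 7, 8, 15, 17, 18, and 19 confine each of q, r, t, s to the 3 values {1, …, 3}.
Constraint 6 requires all 4 of them to be distinct, but only 3 values are available — impossible by the pigeonhole principle.

Unsatisfiable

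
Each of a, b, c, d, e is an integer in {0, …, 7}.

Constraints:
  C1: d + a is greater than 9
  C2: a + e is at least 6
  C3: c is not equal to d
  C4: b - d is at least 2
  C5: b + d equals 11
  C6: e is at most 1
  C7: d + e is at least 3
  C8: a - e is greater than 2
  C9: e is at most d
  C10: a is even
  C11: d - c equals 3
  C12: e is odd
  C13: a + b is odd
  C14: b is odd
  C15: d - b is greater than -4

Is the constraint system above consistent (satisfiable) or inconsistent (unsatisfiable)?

Satisfiable

One satisfying assignment is a = 6, b = 7, c = 1, d = 4, e = 1.
For the less obvious constraints — constraint 1: d + a = 10; constraint 2: a + e = 7 — and the others hold by inspection.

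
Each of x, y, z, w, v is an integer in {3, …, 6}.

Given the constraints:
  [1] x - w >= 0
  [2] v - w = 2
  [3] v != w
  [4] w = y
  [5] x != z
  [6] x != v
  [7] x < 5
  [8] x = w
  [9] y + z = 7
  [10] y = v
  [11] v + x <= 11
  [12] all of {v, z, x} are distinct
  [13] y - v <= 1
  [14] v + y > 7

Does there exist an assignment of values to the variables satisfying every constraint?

From constraints 4, 8, and 10, x = w = y = v, so x = v. But constraint 6 says x ≠ v. Contradiction.

Unsatisfiable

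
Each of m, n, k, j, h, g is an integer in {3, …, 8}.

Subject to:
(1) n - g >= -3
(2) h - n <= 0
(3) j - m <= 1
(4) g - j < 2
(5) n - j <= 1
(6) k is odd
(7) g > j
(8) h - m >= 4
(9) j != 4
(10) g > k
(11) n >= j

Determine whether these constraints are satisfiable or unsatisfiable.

Constraints 2, 3, 5, and 8 give j − n ≥ -1, n − h ≥ 0, h − m ≥ 4, m − j ≥ -1.
Adding all 4 inequalities: the left sides telescope to 0, and the right sides sum to (-1) + 0 + 4 + (-1) = 2. So 0 ≥ 2, which is false.

Unsatisfiable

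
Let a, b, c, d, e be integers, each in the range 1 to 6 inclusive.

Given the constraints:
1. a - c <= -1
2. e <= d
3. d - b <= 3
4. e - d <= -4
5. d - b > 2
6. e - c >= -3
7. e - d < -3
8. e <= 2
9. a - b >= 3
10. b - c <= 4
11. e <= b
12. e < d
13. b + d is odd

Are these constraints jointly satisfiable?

Unsatisfiable

Constraints 1, 3, 4, 6, and 9 give b − d ≥ -3, d − e ≥ 4, e − c ≥ -3, c − a ≥ 1, a − b ≥ 3.
Adding all 5 inequalities: the left sides telescope to 0, and the right sides sum to (-3) + 4 + (-3) + 1 + 3 = 2. So 0 ≥ 2, which is false.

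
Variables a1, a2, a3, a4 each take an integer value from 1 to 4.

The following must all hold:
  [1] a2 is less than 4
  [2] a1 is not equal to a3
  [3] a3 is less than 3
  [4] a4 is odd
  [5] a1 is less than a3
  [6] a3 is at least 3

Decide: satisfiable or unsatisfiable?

Unsatisfiable

From constraint 6: a3 ≥ 3. From constraint 3: a3 ≤ 2. But 2 < 3, so no value of a3 works.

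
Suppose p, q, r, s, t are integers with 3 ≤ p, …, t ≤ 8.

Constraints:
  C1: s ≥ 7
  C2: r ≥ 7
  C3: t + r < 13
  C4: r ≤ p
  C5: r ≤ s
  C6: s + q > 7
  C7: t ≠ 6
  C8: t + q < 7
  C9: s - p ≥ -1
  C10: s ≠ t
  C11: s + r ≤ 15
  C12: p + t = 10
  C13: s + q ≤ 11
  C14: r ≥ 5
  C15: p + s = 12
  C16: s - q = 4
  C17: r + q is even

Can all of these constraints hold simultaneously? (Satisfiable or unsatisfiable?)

Unsatisfiable

From constraints 2 and 4: p ≥ r ≥ 7. From constraint 1: s ≥ 7. Hence p + s ≥ 14. But constraint 15 requires p + s = 12, and 12 < 14. Contradiction.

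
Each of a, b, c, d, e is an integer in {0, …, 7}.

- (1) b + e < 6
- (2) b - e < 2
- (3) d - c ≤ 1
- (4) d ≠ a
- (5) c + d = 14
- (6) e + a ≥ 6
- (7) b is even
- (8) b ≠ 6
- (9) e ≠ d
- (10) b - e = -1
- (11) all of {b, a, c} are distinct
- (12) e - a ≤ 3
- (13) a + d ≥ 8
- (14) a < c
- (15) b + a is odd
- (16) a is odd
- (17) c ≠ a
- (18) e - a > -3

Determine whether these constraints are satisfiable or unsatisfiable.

One satisfying assignment is a = 3, b = 2, c = 7, d = 7, e = 3.
For the less obvious constraints — constraint 1: b + e = 5; constraint 2: b - e = -1 — and the others hold by inspection.

Satisfiable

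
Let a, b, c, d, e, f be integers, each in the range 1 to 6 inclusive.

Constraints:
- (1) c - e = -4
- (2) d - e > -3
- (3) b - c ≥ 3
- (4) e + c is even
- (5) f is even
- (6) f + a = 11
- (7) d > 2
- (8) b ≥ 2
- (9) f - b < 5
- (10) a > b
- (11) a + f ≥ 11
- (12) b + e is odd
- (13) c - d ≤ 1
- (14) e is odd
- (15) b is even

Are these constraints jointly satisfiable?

Satisfiable

Take a = 5, b = 4, c = 1, d = 3, e = 5, f = 6. Then constraint 1: c - e = -4; constraint 2: d - e = -2, and every other listed constraint is also met.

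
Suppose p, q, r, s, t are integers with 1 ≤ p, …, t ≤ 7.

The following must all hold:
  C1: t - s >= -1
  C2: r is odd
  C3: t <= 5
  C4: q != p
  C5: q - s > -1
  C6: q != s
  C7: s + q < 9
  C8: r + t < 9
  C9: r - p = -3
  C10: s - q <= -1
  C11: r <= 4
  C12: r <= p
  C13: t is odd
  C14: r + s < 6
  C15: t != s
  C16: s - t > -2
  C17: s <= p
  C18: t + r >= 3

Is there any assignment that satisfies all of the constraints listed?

Satisfiable

Setting (p, q, r, s, t) = (6, 4, 3, 2, 3) satisfies everything: constraint 1: t - s = 1; constraint 5: q - s = 2, and the others follow.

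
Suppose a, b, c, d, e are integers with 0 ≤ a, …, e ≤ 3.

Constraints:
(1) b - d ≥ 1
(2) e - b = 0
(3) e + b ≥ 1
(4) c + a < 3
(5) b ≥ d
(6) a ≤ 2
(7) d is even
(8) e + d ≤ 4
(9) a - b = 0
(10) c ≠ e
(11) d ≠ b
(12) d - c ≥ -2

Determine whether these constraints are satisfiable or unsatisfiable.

Satisfiable

Setting (a, b, c, d, e) = (2, 2, 0, 0, 2) satisfies everything: constraint 1: b - d = 2; constraint 2: e - b = 0; constraint 3: e + b = 4, and the others follow.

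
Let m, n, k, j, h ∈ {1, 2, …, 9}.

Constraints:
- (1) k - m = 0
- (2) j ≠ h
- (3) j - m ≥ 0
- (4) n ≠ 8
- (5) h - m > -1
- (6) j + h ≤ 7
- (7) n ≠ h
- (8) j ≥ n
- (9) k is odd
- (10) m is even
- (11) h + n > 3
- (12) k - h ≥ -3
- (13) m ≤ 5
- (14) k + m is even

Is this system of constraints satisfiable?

Unsatisfiable

Constraint 9 makes k odd and constraint 10 makes m even, so k + m must be odd. Constraint 14 says k + m is even — contradiction.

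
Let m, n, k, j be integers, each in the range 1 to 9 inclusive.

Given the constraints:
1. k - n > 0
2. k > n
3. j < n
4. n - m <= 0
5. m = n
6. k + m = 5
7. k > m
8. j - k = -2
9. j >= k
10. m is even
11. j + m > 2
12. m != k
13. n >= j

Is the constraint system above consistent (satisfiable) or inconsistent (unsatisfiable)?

Constraints 3, 4, 7, and 9 give k ≤ j, j < n, n ≤ m, m < k. Chaining: k ≤ j < n ≤ m < k, which forces k < k — impossible.

Unsatisfiable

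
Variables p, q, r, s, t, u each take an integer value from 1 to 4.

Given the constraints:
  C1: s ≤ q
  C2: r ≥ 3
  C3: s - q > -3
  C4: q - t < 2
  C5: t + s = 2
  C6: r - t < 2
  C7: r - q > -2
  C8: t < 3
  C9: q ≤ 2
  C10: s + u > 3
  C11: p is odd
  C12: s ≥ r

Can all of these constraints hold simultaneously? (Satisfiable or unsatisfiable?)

Unsatisfiable

From constraints 2 and 12: s ≥ r and r ≥ 3, so s ≥ 3. From constraints 1 and 9: s ≤ q and q ≤ 2, so s ≤ 2. But 2 < 3, so no value of s works.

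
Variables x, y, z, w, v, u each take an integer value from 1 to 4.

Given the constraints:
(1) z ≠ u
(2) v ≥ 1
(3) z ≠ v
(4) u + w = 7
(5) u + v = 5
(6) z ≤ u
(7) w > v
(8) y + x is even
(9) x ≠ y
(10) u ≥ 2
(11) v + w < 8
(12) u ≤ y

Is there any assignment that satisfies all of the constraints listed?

Satisfiable

Setting (x, y, z, w, v, u) = (1, 3, 1, 4, 2, 3) satisfies everything: constraint 4: u + w = 7; constraint 5: u + v = 5, and the others follow.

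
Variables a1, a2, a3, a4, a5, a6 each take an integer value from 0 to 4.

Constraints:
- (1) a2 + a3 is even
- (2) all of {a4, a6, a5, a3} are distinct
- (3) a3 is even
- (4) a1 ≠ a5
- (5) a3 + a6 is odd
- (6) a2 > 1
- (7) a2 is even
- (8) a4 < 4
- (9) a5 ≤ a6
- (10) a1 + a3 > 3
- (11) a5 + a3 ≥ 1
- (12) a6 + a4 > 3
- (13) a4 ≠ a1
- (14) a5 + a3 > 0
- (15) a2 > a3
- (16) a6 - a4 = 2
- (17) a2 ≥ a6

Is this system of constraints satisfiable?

Take a1 = 4, a2 = 4, a3 = 0, a4 = 1, a5 = 2, a6 = 3. Then constraint 10: a1 + a3 = 4; constraint 11: a5 + a3 = 2; constraint 12: a6 + a4 = 4, and every other listed constraint is also met.

Satisfiable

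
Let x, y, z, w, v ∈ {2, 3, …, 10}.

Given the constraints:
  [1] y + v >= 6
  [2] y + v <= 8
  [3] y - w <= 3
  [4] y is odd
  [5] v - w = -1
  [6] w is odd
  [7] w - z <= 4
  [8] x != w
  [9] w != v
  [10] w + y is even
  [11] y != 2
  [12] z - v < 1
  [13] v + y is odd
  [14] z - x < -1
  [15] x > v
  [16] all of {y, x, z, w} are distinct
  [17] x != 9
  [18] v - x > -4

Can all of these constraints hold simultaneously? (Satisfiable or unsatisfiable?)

The assignment x = 4, y = 5, z = 2, w = 3, v = 2 works:
  constraint 1 holds since y + v = 7.
  constraint 2 holds since y + v = 7.
The rest check out directly.

Satisfiable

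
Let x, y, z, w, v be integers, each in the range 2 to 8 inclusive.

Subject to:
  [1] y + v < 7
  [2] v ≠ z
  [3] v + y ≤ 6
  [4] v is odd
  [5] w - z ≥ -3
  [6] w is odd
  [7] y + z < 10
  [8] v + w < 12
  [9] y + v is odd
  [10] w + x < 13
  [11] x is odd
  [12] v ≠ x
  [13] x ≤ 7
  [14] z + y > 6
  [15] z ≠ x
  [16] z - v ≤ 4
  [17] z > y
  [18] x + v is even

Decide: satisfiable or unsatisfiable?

One satisfying assignment is x = 5, y = 2, z = 7, w = 7, v = 3.
For the less obvious constraints — constraint 1: y + v = 5; constraint 3: v + y = 5 — and the others hold by inspection.

Satisfiable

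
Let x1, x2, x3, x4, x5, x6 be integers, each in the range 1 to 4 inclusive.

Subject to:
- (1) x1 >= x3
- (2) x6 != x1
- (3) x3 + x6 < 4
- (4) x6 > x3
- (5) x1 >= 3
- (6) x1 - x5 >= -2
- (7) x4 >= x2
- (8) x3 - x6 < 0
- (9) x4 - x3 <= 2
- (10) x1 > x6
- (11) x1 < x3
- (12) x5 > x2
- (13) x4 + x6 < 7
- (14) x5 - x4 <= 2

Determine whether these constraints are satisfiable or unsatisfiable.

Constraints 8, 10, and 11 give x6 < x1, x1 < x3, x3 < x6. Chaining: x6 < x1 < x3 < x6, which forces x6 < x6 — impossible.

Unsatisfiable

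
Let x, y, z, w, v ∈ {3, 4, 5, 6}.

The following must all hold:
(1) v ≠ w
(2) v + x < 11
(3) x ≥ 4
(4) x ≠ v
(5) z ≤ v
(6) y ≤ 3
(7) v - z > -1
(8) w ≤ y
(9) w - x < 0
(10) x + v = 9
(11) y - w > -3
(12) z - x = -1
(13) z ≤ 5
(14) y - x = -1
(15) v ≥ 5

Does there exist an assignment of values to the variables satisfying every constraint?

Satisfiable

Setting (x, y, z, w, v) = (4, 3, 3, 3, 5) satisfies everything: constraint 2: v + x = 9; constraint 7: v - z = 2, and the others follow.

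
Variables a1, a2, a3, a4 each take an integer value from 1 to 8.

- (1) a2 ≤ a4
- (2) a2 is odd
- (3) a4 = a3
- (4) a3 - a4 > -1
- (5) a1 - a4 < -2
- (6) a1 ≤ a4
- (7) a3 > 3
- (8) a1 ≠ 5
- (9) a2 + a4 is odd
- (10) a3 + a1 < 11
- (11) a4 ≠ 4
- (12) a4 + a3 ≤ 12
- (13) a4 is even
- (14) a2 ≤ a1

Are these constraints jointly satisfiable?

Satisfiable

The assignment a1 = 3, a2 = 1, a3 = 6, a4 = 6 works:
  constraint 4 holds since a3 - a4 = 0.
  constraint 5 holds since a1 - a4 = -3.
The rest check out directly.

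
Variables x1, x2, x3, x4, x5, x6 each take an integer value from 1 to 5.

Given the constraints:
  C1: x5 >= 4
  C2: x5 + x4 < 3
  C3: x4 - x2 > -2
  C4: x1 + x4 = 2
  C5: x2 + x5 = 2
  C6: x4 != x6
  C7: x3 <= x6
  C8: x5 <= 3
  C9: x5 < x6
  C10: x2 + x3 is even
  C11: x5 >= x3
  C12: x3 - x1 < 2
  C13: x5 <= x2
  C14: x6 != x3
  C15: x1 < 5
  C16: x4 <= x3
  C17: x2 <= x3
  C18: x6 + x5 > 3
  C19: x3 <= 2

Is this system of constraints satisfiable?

From constraints 1 and 13: x2 ≥ x5 and x5 ≥ 4, so x2 ≥ 4. From constraints 17 and 19: x2 ≤ x3 and x3 ≤ 2, so x2 ≤ 2. But 2 < 4, so no value of x2 works.

Unsatisfiable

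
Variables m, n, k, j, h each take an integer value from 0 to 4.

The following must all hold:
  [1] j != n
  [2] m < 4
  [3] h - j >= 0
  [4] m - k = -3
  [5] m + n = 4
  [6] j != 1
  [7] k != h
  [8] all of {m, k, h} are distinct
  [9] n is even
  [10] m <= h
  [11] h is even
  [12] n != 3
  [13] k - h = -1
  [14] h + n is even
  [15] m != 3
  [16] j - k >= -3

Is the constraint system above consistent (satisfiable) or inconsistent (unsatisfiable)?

Satisfiable

Setting (m, n, k, j, h) = (0, 4, 3, 3, 4) satisfies everything: constraint 3: h - j = 1; constraint 4: m - k = -3, and the others follow.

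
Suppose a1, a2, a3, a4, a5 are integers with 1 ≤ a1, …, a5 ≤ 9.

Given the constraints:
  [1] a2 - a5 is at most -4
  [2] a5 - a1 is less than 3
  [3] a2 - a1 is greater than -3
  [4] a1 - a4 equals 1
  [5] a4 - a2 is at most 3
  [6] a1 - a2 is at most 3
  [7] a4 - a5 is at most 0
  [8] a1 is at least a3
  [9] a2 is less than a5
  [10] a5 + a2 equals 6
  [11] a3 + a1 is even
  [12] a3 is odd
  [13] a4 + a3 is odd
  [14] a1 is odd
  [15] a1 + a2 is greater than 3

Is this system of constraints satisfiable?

Setting (a1, a2, a3, a4, a5) = (3, 1, 1, 2, 5) satisfies everything: constraint 1: a2 - a5 = -4; constraint 2: a5 - a1 = 2; constraint 3: a2 - a1 = -2, and the others follow.

Satisfiable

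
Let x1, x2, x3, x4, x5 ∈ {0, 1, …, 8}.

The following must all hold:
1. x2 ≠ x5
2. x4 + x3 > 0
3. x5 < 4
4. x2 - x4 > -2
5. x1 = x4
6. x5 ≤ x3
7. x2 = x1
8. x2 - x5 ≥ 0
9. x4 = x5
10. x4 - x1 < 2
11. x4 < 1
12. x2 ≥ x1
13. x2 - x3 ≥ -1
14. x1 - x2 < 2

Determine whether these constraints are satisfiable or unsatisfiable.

From constraints 5, 7, and 9, x2 = x1 = x4 = x5, so x2 = x5. But constraint 1 says x2 ≠ x5. Contradiction.

Unsatisfiable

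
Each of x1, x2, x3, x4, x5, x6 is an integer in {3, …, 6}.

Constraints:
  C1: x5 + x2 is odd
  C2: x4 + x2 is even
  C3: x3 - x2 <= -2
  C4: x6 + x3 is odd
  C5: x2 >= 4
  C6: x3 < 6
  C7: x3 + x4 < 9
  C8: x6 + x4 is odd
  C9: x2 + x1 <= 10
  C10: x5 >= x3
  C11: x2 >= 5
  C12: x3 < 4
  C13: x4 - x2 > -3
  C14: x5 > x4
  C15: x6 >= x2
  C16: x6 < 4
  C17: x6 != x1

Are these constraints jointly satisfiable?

Unsatisfiable

From constraints 11 and 15: x6 ≥ x2 and x2 ≥ 5, so x6 ≥ 5. From constraint 16: x6 ≤ 3. But 3 < 5, so no value of x6 works.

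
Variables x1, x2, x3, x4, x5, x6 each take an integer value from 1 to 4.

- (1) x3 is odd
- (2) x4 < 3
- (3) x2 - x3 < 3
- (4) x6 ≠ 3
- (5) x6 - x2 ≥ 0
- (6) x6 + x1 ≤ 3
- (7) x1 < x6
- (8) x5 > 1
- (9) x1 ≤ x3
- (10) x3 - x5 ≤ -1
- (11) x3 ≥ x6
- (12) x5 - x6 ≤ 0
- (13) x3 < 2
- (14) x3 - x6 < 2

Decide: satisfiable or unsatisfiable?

Constraints 10, 11, and 12 give x6 ≤ x3, x3 < x5, x5 ≤ x6. Chaining: x6 ≤ x3 < x5 ≤ x6, which forces x6 < x6 — impossible.

Unsatisfiable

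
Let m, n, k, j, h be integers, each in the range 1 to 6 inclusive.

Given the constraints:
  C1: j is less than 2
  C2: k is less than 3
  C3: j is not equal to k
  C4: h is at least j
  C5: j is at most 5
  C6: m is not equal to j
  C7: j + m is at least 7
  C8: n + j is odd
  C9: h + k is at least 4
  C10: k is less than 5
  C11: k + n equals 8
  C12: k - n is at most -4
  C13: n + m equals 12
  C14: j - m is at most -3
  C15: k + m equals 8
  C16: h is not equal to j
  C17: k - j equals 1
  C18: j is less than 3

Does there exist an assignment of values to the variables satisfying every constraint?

Take m = 6, n = 6, k = 2, j = 1, h = 2. Then constraint 7: j + m = 7; constraint 9: h + k = 4, and every other listed constraint is also met.

Satisfiable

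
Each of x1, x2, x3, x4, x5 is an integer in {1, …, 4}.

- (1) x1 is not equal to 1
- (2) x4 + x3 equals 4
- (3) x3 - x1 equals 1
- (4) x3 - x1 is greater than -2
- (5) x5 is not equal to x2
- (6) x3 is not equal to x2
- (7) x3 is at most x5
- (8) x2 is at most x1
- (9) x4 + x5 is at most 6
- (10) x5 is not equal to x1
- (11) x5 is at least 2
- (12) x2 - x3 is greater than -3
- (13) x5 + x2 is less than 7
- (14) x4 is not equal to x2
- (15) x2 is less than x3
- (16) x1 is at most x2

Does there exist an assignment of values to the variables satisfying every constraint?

One satisfying assignment is x1 = 2, x2 = 2, x3 = 3, x4 = 1, x5 = 4.
For the less obvious constraints — constraint 2: x4 + x3 = 4; constraint 3: x3 - x1 = 1 — and the others hold by inspection.

Satisfiable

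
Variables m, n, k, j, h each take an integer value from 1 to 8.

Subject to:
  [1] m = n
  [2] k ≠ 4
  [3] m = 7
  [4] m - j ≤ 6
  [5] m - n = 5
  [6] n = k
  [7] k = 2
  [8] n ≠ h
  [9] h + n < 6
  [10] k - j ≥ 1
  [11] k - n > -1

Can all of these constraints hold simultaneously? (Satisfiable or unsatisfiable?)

Constraint 3 fixes m = 7 and constraint 7 fixes k = 2. Constraints 1 and 6 give m = n = k, so m = k. But 7 ≠ 2 — contradiction.

Unsatisfiable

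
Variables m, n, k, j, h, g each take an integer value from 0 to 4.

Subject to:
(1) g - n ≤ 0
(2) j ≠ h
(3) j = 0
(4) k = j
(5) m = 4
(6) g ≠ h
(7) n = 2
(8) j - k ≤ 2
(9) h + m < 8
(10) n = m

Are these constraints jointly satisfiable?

Unsatisfiable

Constraint 7 fixes n = 2 and constraint 5 fixes m = 4, but constraint 10 requires n = m. Since 2 ≠ 4, contradiction.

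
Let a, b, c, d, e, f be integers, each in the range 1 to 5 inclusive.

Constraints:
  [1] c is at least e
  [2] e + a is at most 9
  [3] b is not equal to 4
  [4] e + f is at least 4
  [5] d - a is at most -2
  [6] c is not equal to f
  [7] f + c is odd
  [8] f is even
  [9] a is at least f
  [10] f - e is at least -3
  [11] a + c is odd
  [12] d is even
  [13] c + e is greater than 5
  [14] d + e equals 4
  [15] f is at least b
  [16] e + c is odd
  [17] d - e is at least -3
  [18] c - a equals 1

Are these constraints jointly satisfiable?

The assignment a = 4, b = 1, c = 5, d = 2, e = 2, f = 2 works:
  constraint 2 holds since e + a = 6.
  constraint 4 holds since e + f = 4.
The rest check out directly.

Satisfiable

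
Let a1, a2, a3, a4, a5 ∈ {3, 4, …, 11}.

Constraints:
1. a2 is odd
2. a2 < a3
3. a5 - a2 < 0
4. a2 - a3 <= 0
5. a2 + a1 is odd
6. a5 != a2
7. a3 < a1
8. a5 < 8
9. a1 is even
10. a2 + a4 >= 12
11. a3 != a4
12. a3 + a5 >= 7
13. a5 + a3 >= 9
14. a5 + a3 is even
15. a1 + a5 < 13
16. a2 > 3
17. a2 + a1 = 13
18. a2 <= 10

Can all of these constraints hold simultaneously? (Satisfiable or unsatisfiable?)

Satisfiable

The assignment a1 = 8, a2 = 5, a3 = 6, a4 = 8, a5 = 4 works:
  constraint 3 holds since a5 - a2 = -1.
  constraint 4 holds since a2 - a3 = -1.
  constraint 10 holds since a2 + a4 = 13.
The rest check out directly.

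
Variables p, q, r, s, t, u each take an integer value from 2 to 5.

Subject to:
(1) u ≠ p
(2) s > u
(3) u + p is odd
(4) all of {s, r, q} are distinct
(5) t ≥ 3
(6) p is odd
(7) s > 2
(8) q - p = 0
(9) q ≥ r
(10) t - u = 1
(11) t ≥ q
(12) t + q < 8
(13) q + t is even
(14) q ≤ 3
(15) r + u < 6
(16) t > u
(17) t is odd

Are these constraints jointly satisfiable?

Try p = 3, q = 3, r = 2, s = 5, t = 3, u = 2.
Check constraint 8: q - p = 0; constraint 10: t - u = 1. The remaining constraints are straightforward to verify.

Satisfiable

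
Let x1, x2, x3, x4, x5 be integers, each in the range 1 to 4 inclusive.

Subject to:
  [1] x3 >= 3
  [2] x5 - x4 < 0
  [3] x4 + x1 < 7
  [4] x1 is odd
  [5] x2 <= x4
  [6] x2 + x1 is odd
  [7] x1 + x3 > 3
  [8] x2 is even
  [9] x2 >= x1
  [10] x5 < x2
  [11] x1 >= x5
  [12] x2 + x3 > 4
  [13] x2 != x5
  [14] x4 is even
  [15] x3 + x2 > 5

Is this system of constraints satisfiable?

Try x1 = 1, x2 = 4, x3 = 3, x4 = 4, x5 = 1.
Check constraint 2: x5 - x4 = -3; constraint 3: x4 + x1 = 5. The remaining constraints are straightforward to verify.

Satisfiable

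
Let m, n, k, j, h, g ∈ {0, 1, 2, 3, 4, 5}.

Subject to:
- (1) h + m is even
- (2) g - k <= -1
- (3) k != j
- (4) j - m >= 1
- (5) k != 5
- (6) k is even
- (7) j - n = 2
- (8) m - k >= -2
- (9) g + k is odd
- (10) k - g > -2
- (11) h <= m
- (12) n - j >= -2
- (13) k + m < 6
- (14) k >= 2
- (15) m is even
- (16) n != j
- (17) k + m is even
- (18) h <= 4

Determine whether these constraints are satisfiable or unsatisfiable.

Satisfiable

Take m = 2, n = 2, k = 2, j = 4, h = 2, g = 1. Then constraint 2: g - k = -1; constraint 4: j - m = 2, and every other listed constraint is also met.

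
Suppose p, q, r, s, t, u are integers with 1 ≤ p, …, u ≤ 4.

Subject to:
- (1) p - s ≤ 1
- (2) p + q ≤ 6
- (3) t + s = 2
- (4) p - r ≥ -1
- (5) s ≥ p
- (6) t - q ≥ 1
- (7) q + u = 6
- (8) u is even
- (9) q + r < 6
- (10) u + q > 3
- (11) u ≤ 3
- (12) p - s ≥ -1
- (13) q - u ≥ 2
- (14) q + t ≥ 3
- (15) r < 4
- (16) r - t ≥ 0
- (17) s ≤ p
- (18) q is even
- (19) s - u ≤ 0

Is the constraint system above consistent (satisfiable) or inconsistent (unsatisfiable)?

Unsatisfiable

Constraints 1, 4, 6, 13, 16, and 19 give q − u ≥ 2, u − s ≥ 0, s − p ≥ -1, p − r ≥ -1, r − t ≥ 0, t − q ≥ 1.
Adding all 6 inequalities: the left sides telescope to 0, and the right sides sum to 2 + 0 + (-1) + (-1) + 0 + 1 = 1. So 0 ≥ 1, which is false.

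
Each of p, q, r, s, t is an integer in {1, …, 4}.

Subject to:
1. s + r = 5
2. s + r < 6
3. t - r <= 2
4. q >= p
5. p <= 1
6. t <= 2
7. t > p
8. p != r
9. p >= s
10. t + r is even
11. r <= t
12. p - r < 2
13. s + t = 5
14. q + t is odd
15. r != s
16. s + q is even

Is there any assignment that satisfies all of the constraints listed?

From constraints 5 and 9: s ≤ p ≤ 1. From constraint 6: t ≤ 2. Hence s + t ≤ 3. But constraint 13 requires s + t = 5, and 5 > 3. Contradiction.

Unsatisfiable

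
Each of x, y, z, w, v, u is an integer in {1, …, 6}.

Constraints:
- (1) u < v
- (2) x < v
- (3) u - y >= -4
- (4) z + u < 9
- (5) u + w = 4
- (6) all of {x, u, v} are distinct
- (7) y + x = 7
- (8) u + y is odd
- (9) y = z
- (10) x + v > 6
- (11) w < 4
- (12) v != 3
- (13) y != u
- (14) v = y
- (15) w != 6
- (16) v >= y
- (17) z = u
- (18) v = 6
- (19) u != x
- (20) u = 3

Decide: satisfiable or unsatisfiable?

Constraint 18 fixes v = 6 and constraint 20 fixes u = 3. Constraints 9, 14, and 17 give v = y = z = u, so v = u. But 6 ≠ 3 — contradiction.

Unsatisfiable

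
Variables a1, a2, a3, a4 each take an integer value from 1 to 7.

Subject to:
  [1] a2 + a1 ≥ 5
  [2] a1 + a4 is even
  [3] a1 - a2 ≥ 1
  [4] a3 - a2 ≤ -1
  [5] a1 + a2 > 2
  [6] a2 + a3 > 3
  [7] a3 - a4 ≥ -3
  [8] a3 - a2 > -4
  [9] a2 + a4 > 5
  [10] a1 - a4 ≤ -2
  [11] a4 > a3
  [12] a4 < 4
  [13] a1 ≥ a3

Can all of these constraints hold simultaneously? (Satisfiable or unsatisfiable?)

Constraints 3, 4, 7, and 10 give a4 − a1 ≥ 2, a1 − a2 ≥ 1, a2 − a3 ≥ 1, a3 − a4 ≥ -3.
Adding all 4 inequalities: the left sides telescope to 0, and the right sides sum to 2 + 1 + 1 + (-3) = 1. So 0 ≥ 1, which is false.

Unsatisfiable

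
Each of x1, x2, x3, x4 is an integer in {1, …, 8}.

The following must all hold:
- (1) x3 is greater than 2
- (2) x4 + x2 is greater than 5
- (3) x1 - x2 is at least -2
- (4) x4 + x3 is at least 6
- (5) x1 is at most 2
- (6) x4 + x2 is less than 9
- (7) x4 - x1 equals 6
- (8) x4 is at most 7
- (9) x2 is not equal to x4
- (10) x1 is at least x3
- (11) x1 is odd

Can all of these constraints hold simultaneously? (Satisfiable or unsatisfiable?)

Unsatisfiable

From constraint 1: x3 ≥ 3. From constraints 5 and 10: x3 ≤ x1 and x1 ≤ 2, so x3 ≤ 2. But 2 < 3, so no value of x3 works.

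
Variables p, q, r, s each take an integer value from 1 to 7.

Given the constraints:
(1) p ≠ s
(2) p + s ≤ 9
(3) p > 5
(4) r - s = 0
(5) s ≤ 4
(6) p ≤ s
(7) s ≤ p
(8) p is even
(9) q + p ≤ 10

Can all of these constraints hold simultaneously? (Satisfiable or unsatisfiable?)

From constraint 3: p ≥ 6. From constraints 5 and 6: p ≤ s and s ≤ 4, so p ≤ 4. But 4 < 6, so no value of p works.

Unsatisfiable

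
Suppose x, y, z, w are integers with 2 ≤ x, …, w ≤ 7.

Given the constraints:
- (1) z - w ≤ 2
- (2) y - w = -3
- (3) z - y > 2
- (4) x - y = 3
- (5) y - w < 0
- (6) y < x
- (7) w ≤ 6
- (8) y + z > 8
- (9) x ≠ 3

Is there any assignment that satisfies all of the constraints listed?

Satisfiable

The assignment x = 5, y = 2, z = 7, w = 5 works:
  constraint 1 holds since z - w = 2.
  constraint 2 holds since y - w = -3.
  constraint 3 holds since z - y = 5.
The rest check out directly.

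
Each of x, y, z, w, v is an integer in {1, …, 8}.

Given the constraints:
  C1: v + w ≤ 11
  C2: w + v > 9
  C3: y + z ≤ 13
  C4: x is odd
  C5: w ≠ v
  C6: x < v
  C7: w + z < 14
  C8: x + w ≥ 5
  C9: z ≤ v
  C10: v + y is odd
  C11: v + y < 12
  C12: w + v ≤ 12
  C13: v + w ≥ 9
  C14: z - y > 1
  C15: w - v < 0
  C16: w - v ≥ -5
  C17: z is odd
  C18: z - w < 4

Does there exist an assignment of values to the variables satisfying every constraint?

Satisfiable

The assignment x = 3, y = 4, z = 7, w = 4, v = 7 works:
  constraint 1 holds since v + w = 11.
  constraint 2 holds since w + v = 11.
The rest check out directly.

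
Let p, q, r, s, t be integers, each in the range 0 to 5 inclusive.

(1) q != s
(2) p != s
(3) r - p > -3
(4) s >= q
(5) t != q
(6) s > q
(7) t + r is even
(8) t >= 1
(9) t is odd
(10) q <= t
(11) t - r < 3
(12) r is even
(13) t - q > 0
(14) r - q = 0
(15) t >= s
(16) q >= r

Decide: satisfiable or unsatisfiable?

Constraint 9 makes t odd and constraint 12 makes r even, so t + r must be odd. Constraint 7 says t + r is even — contradiction.

Unsatisfiable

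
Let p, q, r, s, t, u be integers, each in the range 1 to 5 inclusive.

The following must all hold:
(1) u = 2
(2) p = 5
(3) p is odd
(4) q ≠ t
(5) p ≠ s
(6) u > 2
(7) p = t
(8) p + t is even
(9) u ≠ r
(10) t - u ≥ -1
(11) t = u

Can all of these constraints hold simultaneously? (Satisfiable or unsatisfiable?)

Unsatisfiable

Constraint 2 fixes p = 5 and constraint 1 fixes u = 2. Constraints 7 and 11 give p = t = u, so p = u. But 5 ≠ 2 — contradiction.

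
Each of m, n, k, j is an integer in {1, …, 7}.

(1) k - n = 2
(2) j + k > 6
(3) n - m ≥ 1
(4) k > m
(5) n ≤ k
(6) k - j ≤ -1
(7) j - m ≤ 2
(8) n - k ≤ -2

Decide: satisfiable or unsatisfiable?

Constraints 3, 6, 7, and 8 give n − m ≥ 1, m − j ≥ -2, j − k ≥ 1, k − n ≥ 2.
Adding all 4 inequalities: the left sides telescope to 0, and the right sides sum to 1 + (-2) + 1 + 2 = 2. So 0 ≥ 2, which is false.

Unsatisfiable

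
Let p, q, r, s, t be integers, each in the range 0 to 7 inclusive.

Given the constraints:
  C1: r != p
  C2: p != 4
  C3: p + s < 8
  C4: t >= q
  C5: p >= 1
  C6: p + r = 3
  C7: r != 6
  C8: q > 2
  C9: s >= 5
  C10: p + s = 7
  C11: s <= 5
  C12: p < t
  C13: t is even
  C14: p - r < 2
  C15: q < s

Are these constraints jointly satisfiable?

Satisfiable

The assignment p = 2, q = 3, r = 1, s = 5, t = 4 works:
  constraint 3 holds since p + s = 7.
  constraint 6 holds since p + r = 3.
The rest check out directly.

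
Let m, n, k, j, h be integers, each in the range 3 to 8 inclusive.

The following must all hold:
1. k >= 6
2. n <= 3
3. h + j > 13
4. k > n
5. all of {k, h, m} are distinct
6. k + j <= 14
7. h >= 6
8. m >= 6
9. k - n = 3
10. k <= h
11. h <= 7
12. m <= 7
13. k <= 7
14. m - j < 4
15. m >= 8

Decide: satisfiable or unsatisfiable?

Constraints 1, 7, 8, 11, 12, and 13 confine each of k, h, m to the 2 values {6, 7}.
Constraint 5 requires all 3 of them to be distinct, but only 2 values are available — impossible by the pigeonhole principle.

Unsatisfiable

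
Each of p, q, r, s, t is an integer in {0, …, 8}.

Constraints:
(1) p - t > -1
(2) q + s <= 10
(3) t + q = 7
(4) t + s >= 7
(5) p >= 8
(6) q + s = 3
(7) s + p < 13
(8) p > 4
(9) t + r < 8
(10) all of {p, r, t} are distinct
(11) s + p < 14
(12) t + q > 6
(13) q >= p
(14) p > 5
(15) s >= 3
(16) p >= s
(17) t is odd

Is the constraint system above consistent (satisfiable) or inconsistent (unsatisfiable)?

From constraints 5 and 13: q ≥ p ≥ 8. From constraint 15: s ≥ 3. Hence q + s ≥ 11. But constraint 2 requires q + s ≤ 10, and 10 < 11. Contradiction.

Unsatisfiable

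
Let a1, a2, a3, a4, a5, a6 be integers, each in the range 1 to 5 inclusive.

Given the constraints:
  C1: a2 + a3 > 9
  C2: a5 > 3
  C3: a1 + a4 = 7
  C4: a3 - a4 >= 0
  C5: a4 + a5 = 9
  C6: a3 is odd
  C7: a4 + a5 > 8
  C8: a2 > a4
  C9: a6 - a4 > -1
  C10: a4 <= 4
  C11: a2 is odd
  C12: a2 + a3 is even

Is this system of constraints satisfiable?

Satisfiable

Try a1 = 3, a2 = 5, a3 = 5, a4 = 4, a5 = 5, a6 = 5.
Check constraint 1: a2 + a3 = 10; constraint 3: a1 + a4 = 7; constraint 4: a3 - a4 = 1. The remaining constraints are straightforward to verify.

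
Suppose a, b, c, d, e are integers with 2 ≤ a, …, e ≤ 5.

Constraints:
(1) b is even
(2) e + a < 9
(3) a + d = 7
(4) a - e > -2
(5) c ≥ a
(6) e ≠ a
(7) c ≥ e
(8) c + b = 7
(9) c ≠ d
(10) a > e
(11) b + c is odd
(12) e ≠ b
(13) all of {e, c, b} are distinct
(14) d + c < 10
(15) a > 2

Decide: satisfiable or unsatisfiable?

Setting (a, b, c, d, e) = (4, 2, 5, 3, 3) satisfies everything: constraint 2: e + a = 7; constraint 3: a + d = 7; constraint 4: a - e = 1, and the others follow.

Satisfiable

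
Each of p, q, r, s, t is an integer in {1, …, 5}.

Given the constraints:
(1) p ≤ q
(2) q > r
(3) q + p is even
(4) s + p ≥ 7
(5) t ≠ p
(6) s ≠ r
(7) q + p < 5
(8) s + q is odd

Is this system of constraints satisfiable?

Satisfiable

Try p = 2, q = 2, r = 1, s = 5, t = 1.
Check constraint 4: s + p = 7; constraint 7: q + p = 4. The remaining constraints are straightforward to verify.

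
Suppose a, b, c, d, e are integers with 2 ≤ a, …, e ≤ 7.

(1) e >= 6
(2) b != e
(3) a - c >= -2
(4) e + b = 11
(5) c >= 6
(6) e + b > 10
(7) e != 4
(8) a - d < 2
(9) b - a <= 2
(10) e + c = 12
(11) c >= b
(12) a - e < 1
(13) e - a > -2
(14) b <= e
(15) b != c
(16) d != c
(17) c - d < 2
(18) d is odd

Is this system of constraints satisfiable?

Satisfiable

One satisfying assignment is a = 6, b = 5, c = 6, d = 7, e = 6.
For the less obvious constraints — constraint 3: a - c = 0; constraint 4: e + b = 11 — and the others hold by inspection.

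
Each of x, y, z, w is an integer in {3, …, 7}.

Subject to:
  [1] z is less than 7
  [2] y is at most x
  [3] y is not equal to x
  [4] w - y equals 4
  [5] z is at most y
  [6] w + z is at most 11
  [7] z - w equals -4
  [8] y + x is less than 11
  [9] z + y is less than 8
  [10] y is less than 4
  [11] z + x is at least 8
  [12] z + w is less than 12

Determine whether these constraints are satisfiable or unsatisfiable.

Satisfiable

Try x = 6, y = 3, z = 3, w = 7.
Check constraint 4: w - y = 4; constraint 6: w + z = 10. The remaining constraints are straightforward to verify.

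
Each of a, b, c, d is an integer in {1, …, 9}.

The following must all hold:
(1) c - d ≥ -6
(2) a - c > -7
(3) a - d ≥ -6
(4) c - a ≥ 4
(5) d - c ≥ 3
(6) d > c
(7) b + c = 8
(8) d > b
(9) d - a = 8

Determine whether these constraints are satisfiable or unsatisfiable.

Constraints 3, 4, and 5 give a − d ≥ -6, d − c ≥ 3, c − a ≥ 4.
Adding all 3 inequalities: the left sides telescope to 0, and the right sides sum to (-6) + 3 + 4 = 1. So 0 ≥ 1, which is false.

Unsatisfiable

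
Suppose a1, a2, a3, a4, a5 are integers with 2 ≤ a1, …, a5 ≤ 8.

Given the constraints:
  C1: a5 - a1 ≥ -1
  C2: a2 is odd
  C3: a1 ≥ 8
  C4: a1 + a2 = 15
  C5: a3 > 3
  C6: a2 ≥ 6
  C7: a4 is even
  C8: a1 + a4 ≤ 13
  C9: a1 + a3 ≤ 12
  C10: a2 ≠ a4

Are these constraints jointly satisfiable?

One satisfying assignment is a1 = 8, a2 = 7, a3 = 4, a4 = 4, a5 = 8.
For the less obvious constraints — constraint 1: a5 - a1 = 0; constraint 4: a1 + a2 = 15 — and the others hold by inspection.

Satisfiable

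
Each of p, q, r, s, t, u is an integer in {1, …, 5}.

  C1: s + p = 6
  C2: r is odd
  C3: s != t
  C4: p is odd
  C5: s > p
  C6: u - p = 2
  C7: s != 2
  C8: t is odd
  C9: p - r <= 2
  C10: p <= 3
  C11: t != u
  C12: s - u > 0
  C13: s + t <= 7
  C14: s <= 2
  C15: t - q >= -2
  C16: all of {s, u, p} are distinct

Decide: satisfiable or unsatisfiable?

From constraint 14: s ≤ 2. From constraint 10: p ≤ 3. Hence s + p ≤ 5. But constraint 1 requires s + p = 6, and 6 > 5. Contradiction.

Unsatisfiable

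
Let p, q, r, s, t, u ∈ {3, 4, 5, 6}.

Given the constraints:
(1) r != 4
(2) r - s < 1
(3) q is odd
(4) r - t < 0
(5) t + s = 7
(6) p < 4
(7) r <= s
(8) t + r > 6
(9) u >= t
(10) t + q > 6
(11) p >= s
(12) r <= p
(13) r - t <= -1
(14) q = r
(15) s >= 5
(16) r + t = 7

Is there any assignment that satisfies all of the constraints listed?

From constraints 11 and 15: p ≥ s and s ≥ 5, so p ≥ 5. From constraint 6: p ≤ 3. But 3 < 5, so no value of p works.

Unsatisfiable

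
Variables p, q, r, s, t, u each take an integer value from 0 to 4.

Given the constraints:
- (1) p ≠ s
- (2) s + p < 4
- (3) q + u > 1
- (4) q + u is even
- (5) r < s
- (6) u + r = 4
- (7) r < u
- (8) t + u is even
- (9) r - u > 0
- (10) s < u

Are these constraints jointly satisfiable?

Unsatisfiable

Constraints 5, 9, and 10 give r < s, s < u, u < r. Chaining: r < s < u < r, which forces r < r — impossible.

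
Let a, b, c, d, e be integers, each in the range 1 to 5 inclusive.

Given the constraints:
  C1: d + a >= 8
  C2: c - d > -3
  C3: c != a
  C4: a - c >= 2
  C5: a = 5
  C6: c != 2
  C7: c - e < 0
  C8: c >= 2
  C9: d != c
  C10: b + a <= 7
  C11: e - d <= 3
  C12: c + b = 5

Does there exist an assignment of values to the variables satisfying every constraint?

The assignment a = 5, b = 2, c = 3, d = 5, e = 5 works:
  constraint 1 holds since d + a = 10.
  constraint 2 holds since c - d = -2.
The rest check out directly.

Satisfiable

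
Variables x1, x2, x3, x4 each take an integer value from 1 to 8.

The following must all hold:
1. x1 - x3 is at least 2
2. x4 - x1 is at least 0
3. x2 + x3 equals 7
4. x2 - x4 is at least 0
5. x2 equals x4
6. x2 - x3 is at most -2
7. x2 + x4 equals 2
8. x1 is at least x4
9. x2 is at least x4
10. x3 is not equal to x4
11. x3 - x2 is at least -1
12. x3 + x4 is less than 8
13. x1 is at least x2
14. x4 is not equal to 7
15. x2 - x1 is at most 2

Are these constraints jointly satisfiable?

Unsatisfiable

Constraints 1, 2, 4, and 11 give x1 − x3 ≥ 2, x3 − x2 ≥ -1, x2 − x4 ≥ 0, x4 − x1 ≥ 0.
Adding all 4 inequalities: the left sides telescope to 0, and the right sides sum to 2 + (-1) + 0 + 0 = 1. So 0 ≥ 1, which is false.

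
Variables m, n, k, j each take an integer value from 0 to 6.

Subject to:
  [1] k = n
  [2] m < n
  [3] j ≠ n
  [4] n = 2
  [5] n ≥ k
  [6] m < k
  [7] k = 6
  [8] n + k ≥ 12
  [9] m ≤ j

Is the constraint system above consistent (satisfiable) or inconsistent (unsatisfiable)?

Unsatisfiable

Constraint 7 fixes k = 6 and constraint 4 fixes n = 2, but constraint 1 requires k = n. Since 6 ≠ 2, contradiction.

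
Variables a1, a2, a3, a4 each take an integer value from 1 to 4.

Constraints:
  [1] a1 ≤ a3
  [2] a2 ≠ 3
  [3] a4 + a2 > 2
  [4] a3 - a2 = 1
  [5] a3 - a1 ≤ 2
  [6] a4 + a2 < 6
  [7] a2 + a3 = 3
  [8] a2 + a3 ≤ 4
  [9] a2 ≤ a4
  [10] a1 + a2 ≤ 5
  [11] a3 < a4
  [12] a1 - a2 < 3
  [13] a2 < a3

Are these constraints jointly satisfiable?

Satisfiable

One satisfying assignment is a1 = 2, a2 = 1, a3 = 2, a4 = 3.
For the less obvious constraints — constraint 3: a4 + a2 = 4; constraint 4: a3 - a2 = 1; constraint 5: a3 - a1 = 0 — and the others hold by inspection.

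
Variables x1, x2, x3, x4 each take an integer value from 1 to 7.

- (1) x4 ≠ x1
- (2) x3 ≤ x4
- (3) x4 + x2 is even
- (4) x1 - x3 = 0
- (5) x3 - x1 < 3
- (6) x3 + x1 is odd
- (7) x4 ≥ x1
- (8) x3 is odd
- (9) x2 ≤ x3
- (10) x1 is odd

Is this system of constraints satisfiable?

Constraint 8 makes x3 odd and constraint 10 makes x1 odd, so x3 + x1 must be even. Constraint 6 says x3 + x1 is odd — contradiction.

Unsatisfiable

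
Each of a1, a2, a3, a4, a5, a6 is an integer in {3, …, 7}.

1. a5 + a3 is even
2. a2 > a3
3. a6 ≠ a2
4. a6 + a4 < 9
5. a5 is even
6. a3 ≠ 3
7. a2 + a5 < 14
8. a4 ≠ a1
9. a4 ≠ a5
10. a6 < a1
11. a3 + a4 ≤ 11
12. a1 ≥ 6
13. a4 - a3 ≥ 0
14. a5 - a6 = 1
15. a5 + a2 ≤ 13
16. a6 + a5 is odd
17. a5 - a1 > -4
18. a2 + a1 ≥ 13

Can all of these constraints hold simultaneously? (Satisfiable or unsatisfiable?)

Satisfiable

The assignment a1 = 6, a2 = 7, a3 = 4, a4 = 5, a5 = 4, a6 = 3 works:
  constraint 4 holds since a6 + a4 = 8.
  constraint 7 holds since a2 + a5 = 11.
The rest check out directly.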